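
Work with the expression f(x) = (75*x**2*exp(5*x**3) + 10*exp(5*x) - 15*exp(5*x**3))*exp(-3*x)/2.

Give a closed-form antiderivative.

An antiderivative is F(x) = 5*(exp(2*x) + exp(-3*x)*exp(5*x**3))/2.

Whatever form F(x) takes, F'(x) = f(x) is non-negotiable.
Check: d/dx[5*(exp(2*x) + exp(-3*x)*exp(5*x**3))/2] = (75*x**2*exp(5*x**3) + 10*exp(5*x) - 15*exp(5*x**3))*exp(-3*x)/2 = f(x).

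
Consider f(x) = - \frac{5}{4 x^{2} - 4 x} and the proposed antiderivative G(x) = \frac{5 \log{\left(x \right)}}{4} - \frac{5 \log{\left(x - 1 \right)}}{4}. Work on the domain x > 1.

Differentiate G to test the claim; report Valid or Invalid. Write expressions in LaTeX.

Valid: G'(x) = f(x).

d/dx[G] = - \frac{5}{4 x^{2} - 4 x}
This equals f(x) exactly, so the claim holds.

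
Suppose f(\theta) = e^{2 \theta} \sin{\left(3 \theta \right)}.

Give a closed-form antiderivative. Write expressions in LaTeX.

An antiderivative is F(\theta) = \frac{\left(2 \sin{\left(3 \theta \right)} - 3 \cos{\left(3 \theta \right)}\right) e^{2 \theta}}{13}.

Recover f(\theta) by differentiating a candidate F(\theta); any mismatch rules it out.
Check: d/d\theta[\frac{\left(2 \sin{\left(3 \theta \right)} - 3 \cos{\left(3 \theta \right)}\right) e^{2 \theta}}{13}] = e^{2 \theta} \sin{\left(3 \theta \right)} = f(\theta).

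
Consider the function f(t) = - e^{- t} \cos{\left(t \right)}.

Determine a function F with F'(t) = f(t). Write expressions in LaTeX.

Whatever form F(t) takes, F'(t) = f(t) is non-negotiable.
Check: d/dt[\frac{\left(- \sin{\left(t \right)} + \cos{\left(t \right)}\right) e^{- t}}{2}] = - e^{- t} \cos{\left(t \right)} = f(t).

An antiderivative is F(t) = \frac{\left(- \sin{\left(t \right)} + \cos{\left(t \right)}\right) e^{- t}}{2}.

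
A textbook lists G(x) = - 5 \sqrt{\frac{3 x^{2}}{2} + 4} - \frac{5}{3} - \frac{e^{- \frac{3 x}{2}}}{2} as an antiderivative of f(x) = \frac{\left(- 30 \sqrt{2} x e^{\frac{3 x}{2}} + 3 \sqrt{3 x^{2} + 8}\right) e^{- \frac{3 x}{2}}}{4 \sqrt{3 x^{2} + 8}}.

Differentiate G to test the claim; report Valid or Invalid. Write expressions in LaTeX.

Valid: G'(x) = f(x).

d/dx[G] = \frac{\left(- 30 \sqrt{2} x e^{\frac{3 x}{2}} + 3 \sqrt{3 x^{2} + 8}\right) e^{- \frac{3 x}{2}}}{4 \sqrt{3 x^{2} + 8}}
This equals f(x) exactly, so the claim holds.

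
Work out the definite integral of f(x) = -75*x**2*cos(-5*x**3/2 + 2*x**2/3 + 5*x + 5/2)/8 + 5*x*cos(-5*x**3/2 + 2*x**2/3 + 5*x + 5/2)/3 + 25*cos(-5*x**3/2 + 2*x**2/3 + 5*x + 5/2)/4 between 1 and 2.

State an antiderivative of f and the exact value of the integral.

f matches the chain-rule pattern g'(h)*h' with inner function h(x) = -5*x**3/2 + 2*x**2/3 + 5*x + 5/2; substituting u = h(x) collapses the integral.
F(x) = 5*sin(-5*x**3/2 + 2*x**2/3 + 5*x + 5/2)/4 is an antiderivative of f.
Check: d/dx[5*sin(-5*x**3/2 + 2*x**2/3 + 5*x + 5/2)/4] = -75*x**2*cos(-5*x**3/2 + 2*x**2/3 + 5*x + 5/2)/8 + 5*x*cos(-5*x**3/2 + 2*x**2/3 + 5*x + 5/2)/3 + 25*cos(-5*x**3/2 + 2*x**2/3 + 5*x + 5/2)/4 = f(x).
F(2) = -5*sin(29/6)/4; F(1) = 5*sin(17/3)/4.
Integral = F(2) - F(1) = -5*sin(17/3)/4 - 5*sin(29/6)/4.

Antiderivative: F(x) = 5*sin(-5*x**3/2 + 2*x**2/3 + 5*x + 5/2)/4; value = -5*sin(17/3)/4 - 5*sin(29/6)/4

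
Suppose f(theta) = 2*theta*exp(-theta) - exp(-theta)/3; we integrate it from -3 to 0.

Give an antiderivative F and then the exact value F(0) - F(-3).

Antiderivative: F(theta) = (-6*theta - 5)*exp(-theta)/3; value = -13*exp(3)/3 - 5/3

Recognize the product-rule pattern: f = u'v + uv' with u = -2*theta - 5/3, v = exp(-theta), so integration by parts undoes it.
F(theta) = (-6*theta - 5)*exp(-theta)/3 is an antiderivative of f.
Check: d/dtheta[(-6*theta - 5)*exp(-theta)/3] = (6*theta - 1)*exp(-theta)/3, which equals f(theta).
F(0) = -5/3; F(-3) = 13*exp(3)/3.
Integral = F(0) - F(-3) = -13*exp(3)/3 - 5/3.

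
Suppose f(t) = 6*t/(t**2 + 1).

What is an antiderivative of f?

An antiderivative is F(t) = 3*log(2*t**2 + 2).

f matches the chain-rule pattern g'(h)*h' with inner function h(t) = 2*t**2 + 2; substituting u = h(t) collapses the integral.
Check: d/dt[3*log(2*t**2 + 2)] = 6*t/(t**2 + 1) = f(t).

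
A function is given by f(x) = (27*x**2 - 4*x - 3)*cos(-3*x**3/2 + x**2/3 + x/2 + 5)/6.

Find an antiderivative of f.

An antiderivative is F(x) = -sin(-3*x**3/2 + x**2/3 + x/2 + 5).

The substitution u = -3*x**3/2 + x**2/3 + x/2 + 5 works: f is exactly (dF/du)*(du/dx) for that inner function.
Check: d/dx[-sin(-3*x**3/2 + x**2/3 + x/2 + 5)] = 9*x**2*cos(-3*x**3/2 + x**2/3 + x/2 + 5)/2 - 2*x*cos(-3*x**3/2 + x**2/3 + x/2 + 5)/3 - cos(-3*x**3/2 + x**2/3 + x/2 + 5)/2, which equals f(x).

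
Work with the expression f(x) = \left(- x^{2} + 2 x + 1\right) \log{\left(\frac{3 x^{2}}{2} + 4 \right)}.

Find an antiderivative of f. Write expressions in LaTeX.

Whatever form F(x) takes, F'(x) = f(x) is non-negotiable.
Check: d/dx[\frac{2 x^{3}}{9} - x^{2} - \frac{34 x}{9} + \left(- \frac{x^{3}}{3} + x^{2} + x\right) \log{\left(\frac{3 x^{2}}{2} + 4 \right)} + \frac{8 \log{\left(x^{2} + \frac{8}{3} \right)}}{3} + \frac{68 \sqrt{6} \operatorname{atan}{\left(\frac{\sqrt{6} x}{4} \right)}}{27}] = - x^{2} \log{\left(\frac{3 x^{2}}{2} + 4 \right)} + 2 x \log{\left(\frac{3 x^{2}}{2} + 4 \right)} + \log{\left(\frac{3 x^{2}}{2} + 4 \right)}, which equals f(x).

An antiderivative is F(x) = \frac{2 x^{3}}{9} - x^{2} - \frac{34 x}{9} + \left(- \frac{x^{3}}{3} + x^{2} + x\right) \log{\left(\frac{3 x^{2}}{2} + 4 \right)} + \frac{8 \log{\left(x^{2} + \frac{8}{3} \right)}}{3} + \frac{68 \sqrt{6} \operatorname{atan}{\left(\frac{\sqrt{6} x}{4} \right)}}{27}.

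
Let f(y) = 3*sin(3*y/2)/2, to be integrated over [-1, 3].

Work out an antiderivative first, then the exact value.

For F(y) to be correct the identity F'(y) - f(y) = 0 must hold.
F(y) = -cos(3*y/2) is an antiderivative of f.
Check: d/dy[-cos(3*y/2)] = 3*sin(3*y/2)/2 = f(y).
F(3) = -cos(9/2); F(-1) = -cos(3/2).
Integral = F(3) - F(-1) = cos(3/2) - cos(9/2).

Antiderivative: F(y) = -cos(3*y/2); value = cos(3/2) - cos(9/2)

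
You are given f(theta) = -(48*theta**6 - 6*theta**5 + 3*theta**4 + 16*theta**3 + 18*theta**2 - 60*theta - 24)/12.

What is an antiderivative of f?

A candidate is checked by its d/dtheta: the result must match f(theta).
Check: d/dtheta[-theta*(240*theta**6 - 35*theta**5 + 21*theta**4 + 140*theta**3 + 210*theta**2 - 1050*theta - 840)/420] = -4*theta**6 + theta**5/2 - theta**4/4 - 4*theta**3/3 - 3*theta**2/2 + 5*theta + 2, which equals f(theta).

An antiderivative is F(theta) = -theta*(240*theta**6 - 35*theta**5 + 21*theta**4 + 140*theta**3 + 210*theta**2 - 1050*theta - 840)/420.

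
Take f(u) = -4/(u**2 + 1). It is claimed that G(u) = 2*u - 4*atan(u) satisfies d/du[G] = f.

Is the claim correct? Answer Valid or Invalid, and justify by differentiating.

Invalid: d/du[G] - f = 2, which is not 0.

d/du[G] = (2*u**2 - 2)/(u**2 + 1)
d/du[G] - f(u) = 2 != 0.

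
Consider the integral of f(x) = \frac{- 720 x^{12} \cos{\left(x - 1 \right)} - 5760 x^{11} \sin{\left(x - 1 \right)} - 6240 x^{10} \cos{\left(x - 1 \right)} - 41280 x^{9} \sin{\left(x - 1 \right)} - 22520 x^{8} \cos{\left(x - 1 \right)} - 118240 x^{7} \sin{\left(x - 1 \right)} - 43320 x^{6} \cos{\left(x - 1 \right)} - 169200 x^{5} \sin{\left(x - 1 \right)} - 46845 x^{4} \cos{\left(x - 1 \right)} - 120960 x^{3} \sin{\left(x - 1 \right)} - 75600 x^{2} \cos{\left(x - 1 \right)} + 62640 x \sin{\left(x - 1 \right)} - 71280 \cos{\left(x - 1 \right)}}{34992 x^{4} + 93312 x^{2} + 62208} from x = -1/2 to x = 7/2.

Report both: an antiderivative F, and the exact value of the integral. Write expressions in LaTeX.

f has the shape u'v + uv' for u = - \frac{5 \left(\frac{x^{2}}{3} + \frac{1}{2}\right)^{4}}{3} - \frac{25}{12 \left(\frac{3 x^{2}}{2} + 2\right)} and v = \sin{\left(x - 1 \right)} — it is the derivative of the product u*v.
F(x) = \frac{5 \left(- \left(\frac{x^{2}}{3} + \frac{1}{2}\right)^{4} - \frac{5}{4 \left(\frac{3 x^{2}}{2} + 2\right)}\right) \sin{\left(x - 1 \right)}}{3} is an antiderivative of f.
Check: d/dx[\frac{5 \left(- \left(\frac{x^{2}}{3} + \frac{1}{2}\right)^{4} - \frac{5}{4 \left(\frac{3 x^{2}}{2} + 2\right)}\right) \sin{\left(x - 1 \right)}}{3}] = \frac{- 720 x^{12} \cos{\left(x - 1 \right)} - 5760 x^{11} \sin{\left(x - 1 \right)} - 6240 x^{10} \cos{\left(x - 1 \right)} - 41280 x^{9} \sin{\left(x - 1 \right)} - 22520 x^{8} \cos{\left(x - 1 \right)} - 118240 x^{7} \sin{\left(x - 1 \right)} - 43320 x^{6} \cos{\left(x - 1 \right)} - 169200 x^{5} \sin{\left(x - 1 \right)} - 46845 x^{4} \cos{\left(x - 1 \right)} - 120960 x^{3} \sin{\left(x - 1 \right)} - 75600 x^{2} \cos{\left(x - 1 \right)} + 62640 x \sin{\left(x - 1 \right)} - 71280 \cos{\left(x - 1 \right)}}{34992 x^{4} + 93312 x^{2} + 62208} = f(x).
F(7/2) = - \frac{7458796175 \sin{\left(\frac{5}{2} \right)}}{10139904}; F(-1/2) = \frac{1264895 \sin{\left(\frac{3}{2} \right)}}{1181952}.
Integral = F(7/2) - F(-1/2) = - \frac{7458796175 \sin{\left(\frac{5}{2} \right)}}{10139904} - \frac{1264895 \sin{\left(\frac{3}{2} \right)}}{1181952}.

Antiderivative: F(x) = \frac{5 \left(- \left(\frac{x^{2}}{3} + \frac{1}{2}\right)^{4} - \frac{5}{4 \left(\frac{3 x^{2}}{2} + 2\right)}\right) \sin{\left(x - 1 \right)}}{3}; value = - \frac{7458796175 \sin{\left(\frac{5}{2} \right)}}{10139904} - \frac{1264895 \sin{\left(\frac{3}{2} \right)}}{1181952}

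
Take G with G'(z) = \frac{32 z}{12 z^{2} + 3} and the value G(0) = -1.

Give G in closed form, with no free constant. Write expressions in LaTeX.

G'(z) matches the chain-rule pattern g'(h)*h' with inner function h(z) = 4 z^{2} + 1; substituting u = h(z) collapses the integral.
A general antiderivative is \frac{4 \log{\left(4 z^{2} + 1 \right)}}{3} + C.
The condition gives C = -1 - (0) = -1.
So G(z) = \frac{4 \log{\left(4 z^{2} + 1 \right)}}{3} - 1.
Check: d/dz[\frac{4 \log{\left(4 z^{2} + 1 \right)}}{3} - 1] = \frac{32 z}{12 z^{2} + 3} = G'(z).

G(z) = \frac{4 \log{\left(4 z^{2} + 1 \right)}}{3} - 1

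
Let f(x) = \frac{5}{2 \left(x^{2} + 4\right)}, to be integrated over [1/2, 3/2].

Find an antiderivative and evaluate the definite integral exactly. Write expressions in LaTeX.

Antiderivative: F(x) = \frac{5 \operatorname{atan}{\left(\frac{x}{2} \right)}}{4}; value = - \frac{5 \operatorname{atan}{\left(\frac{1}{4} \right)}}{4} + \frac{5 \operatorname{atan}{\left(\frac{3}{4} \right)}}{4}

For F(x) to be correct the identity F'(x) - f(x) = 0 must hold.
F(x) = \frac{5 \operatorname{atan}{\left(\frac{x}{2} \right)}}{4} is an antiderivative of f.
Check: d/dx[\frac{5 \operatorname{atan}{\left(\frac{x}{2} \right)}}{4}] = \frac{5}{2 x^{2} + 8}, which equals f(x).
F(3/2) = \frac{5 \operatorname{atan}{\left(\frac{3}{4} \right)}}{4}; F(1/2) = \frac{5 \operatorname{atan}{\left(\frac{1}{4} \right)}}{4}.
Integral = F(3/2) - F(1/2) = - \frac{5 \operatorname{atan}{\left(\frac{1}{4} \right)}}{4} + \frac{5 \operatorname{atan}{\left(\frac{3}{4} \right)}}{4}.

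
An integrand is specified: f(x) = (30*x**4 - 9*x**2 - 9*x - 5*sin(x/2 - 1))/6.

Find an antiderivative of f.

A candidate is checked by its d/dx: the result must match f(x).
Check: d/dx[(12*x**5 - 6*x**3 - 9*x**2 + 20*cos(x/2 - 1) + 15)/12] = 5*x**4 - 3*x**2/2 - 3*x/2 - 5*sin(x/2 - 1)/6, which equals f(x).

An antiderivative is F(x) = (12*x**5 - 6*x**3 - 9*x**2 + 20*cos(x/2 - 1) + 15)/12.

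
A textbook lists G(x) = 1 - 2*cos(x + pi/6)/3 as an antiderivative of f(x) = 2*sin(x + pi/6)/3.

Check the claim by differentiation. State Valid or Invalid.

Valid: G'(x) = f(x).

d/dx[G] = 2*sin(x + pi/6)/3
This equals f(x) exactly, so the claim holds.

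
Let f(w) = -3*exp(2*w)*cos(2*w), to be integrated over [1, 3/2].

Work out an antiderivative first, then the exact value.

Check any antiderivative F(w) by computing F'(w) and comparing it with f(w).
F(w) = -3*exp(2*w)*sin(2*w)/4 - 3*exp(2*w)*cos(2*w)/4 is an antiderivative of f.
Check: d/dw[-3*exp(2*w)*sin(2*w)/4 - 3*exp(2*w)*cos(2*w)/4] = -3*exp(2*w)*cos(2*w) = f(w).
F(3/2) = -3*exp(3)*sin(3)/4 - 3*exp(3)*cos(3)/4; F(1) = -3*exp(2)*sin(2)/4 - 3*exp(2)*cos(2)/4.
Integral = F(3/2) - F(1) = 3*exp(2)*cos(2)/4 - 3*exp(3)*sin(3)/4 + 3*exp(2)*sin(2)/4 - 3*exp(3)*cos(3)/4.

Antiderivative: F(w) = -3*exp(2*w)*sin(2*w)/4 - 3*exp(2*w)*cos(2*w)/4; value = 3*exp(2)*cos(2)/4 - 3*exp(3)*sin(3)/4 + 3*exp(2)*sin(2)/4 - 3*exp(3)*cos(3)/4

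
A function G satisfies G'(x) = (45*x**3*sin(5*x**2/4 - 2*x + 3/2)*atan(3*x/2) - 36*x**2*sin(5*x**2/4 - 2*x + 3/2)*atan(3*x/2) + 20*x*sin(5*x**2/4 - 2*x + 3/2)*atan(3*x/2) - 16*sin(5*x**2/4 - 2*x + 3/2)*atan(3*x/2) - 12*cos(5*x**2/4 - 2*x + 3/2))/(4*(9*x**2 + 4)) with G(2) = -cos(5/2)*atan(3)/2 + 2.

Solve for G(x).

G(x) = -cos(5*x**2/4 - 2*x + 3/2)*atan(3*x/2)/2 + 2

G'(x) has the shape u'v + uv' for u = -atan(3*x/2)/2 and v = cos(5*x**2/4 - 2*x + 3/2) — it is the derivative of the product u*v.
A general antiderivative is -cos(5*x**2/4 - 2*x + 3/2)*atan(3*x/2)/2 + C.
The condition gives C = -cos(5/2)*atan(3)/2 + 2 - (-cos(5/2)*atan(3)/2) = 2.
So G(x) = -cos(5*x**2/4 - 2*x + 3/2)*atan(3*x/2)/2 + 2.
Check: d/dx[-cos(5*x**2/4 - 2*x + 3/2)*atan(3*x/2)/2 + 2] = (45*x**3*sin(5*x**2/4 - 2*x + 3/2)*atan(3*x/2) - 36*x**2*sin(5*x**2/4 - 2*x + 3/2)*atan(3*x/2) + 20*x*sin(5*x**2/4 - 2*x + 3/2)*atan(3*x/2) - 16*sin(5*x**2/4 - 2*x + 3/2)*atan(3*x/2) - 12*cos(5*x**2/4 - 2*x + 3/2))/(36*x**2 + 16), which equals G'(x).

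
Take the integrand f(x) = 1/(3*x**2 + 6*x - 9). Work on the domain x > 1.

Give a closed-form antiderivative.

Factor the denominator (3*(x - 1)*(x + 3)) and decompose: f = -1/(12*(x + 3)) + 1/(12*(x - 1)); each piece integrates to a log, atan, or power term.
Check: d/dx[log(x - 1)/12 - log(x + 3)/12] = 1/(3*x**2 + 6*x - 9) = f(x).

An antiderivative is F(x) = log(x - 1)/12 - log(x + 3)/12.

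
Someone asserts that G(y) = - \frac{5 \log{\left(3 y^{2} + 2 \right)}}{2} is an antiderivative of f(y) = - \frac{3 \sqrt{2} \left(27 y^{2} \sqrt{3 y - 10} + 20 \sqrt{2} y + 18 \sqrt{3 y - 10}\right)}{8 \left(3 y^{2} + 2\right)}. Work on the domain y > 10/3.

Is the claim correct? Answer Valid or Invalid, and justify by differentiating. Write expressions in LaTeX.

d/dy[G] = - \frac{15 y}{3 y^{2} + 2}
d/dy[G] - f(y) = \frac{27 \sqrt{2} \sqrt{3 y - 10}}{8} != 0.

Invalid: d/dy[G] - f = \frac{27 \sqrt{2} \sqrt{3 y - 10}}{8}, which is not 0.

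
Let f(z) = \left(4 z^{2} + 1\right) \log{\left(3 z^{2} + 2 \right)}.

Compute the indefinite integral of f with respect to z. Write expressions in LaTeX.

Check any antiderivative F(z) by computing F'(z) and comparing it with f(z).
Check: d/dz[\frac{- 24 z^{3} + 9 z \left(4 z^{2} + 3\right) \log{\left(3 z^{2} + 2 \right)} - 6 z + 2 \sqrt{6} \operatorname{atan}{\left(\frac{\sqrt{6} z}{2} \right)}}{27}] = 4 z^{2} \log{\left(3 z^{2} + 2 \right)} + \log{\left(3 z^{2} + 2 \right)}, which equals f(z).

F(z) = \frac{- 24 z^{3} + 9 z \left(4 z^{2} + 3\right) \log{\left(3 z^{2} + 2 \right)} - 6 z + 2 \sqrt{6} \operatorname{atan}{\left(\frac{\sqrt{6} z}{2} \right)}}{27} + C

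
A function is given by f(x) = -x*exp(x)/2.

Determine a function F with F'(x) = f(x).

Recognize the product-rule pattern: f = u'v + uv' with u = 1/2 - x/2, v = exp(x), so integration by parts undoes it.
Check: d/dx[-(x - 1)*exp(x)/2] = -x*exp(x)/2 = f(x).

An antiderivative is F(x) = -(x - 1)*exp(x)/2.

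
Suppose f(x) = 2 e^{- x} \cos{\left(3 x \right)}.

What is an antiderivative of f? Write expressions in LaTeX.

An antiderivative is F(x) = \frac{\left(3 \sin{\left(3 x \right)} - \cos{\left(3 x \right)}\right) e^{- x}}{5}.

For F(x) to be correct the identity F'(x) - f(x) = 0 must hold.
Check: d/dx[\frac{\left(3 \sin{\left(3 x \right)} - \cos{\left(3 x \right)}\right) e^{- x}}{5}] = 2 e^{- x} \cos{\left(3 x \right)} = f(x).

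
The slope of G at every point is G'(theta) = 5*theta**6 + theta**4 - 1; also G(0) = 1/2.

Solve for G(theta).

G(theta) = 5*theta**7/7 + theta**5/5 - theta + 1/2

Integrate term by term and add the pieces.
A general antiderivative is 5*theta**7/7 + theta**5/5 - theta + C.
The condition gives C = 1/2 - (0) = 1/2.
So G(theta) = 5*theta**7/7 + theta**5/5 - theta + 1/2.
Check: d/dtheta[5*theta**7/7 + theta**5/5 - theta + 1/2] = 5*theta**6 + theta**4 - 1 = G'(theta).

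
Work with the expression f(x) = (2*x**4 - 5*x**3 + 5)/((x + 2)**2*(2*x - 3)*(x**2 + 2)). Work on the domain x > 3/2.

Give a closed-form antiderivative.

An antiderivative is F(x) = -2*log(x - 3/2)/119 + 76*log(x + 2)/63 - 29*log(x**2 + 2)/306 - 223*sqrt(2)*atan(sqrt(2)*x/2)/612 + 11/(6*x + 12).

The denominator factors as (x + 2)**2*(2*x - 3)*(x**2 + 2); partial fractions split f into directly integrable pieces: -(58*x + 223)/(306*(x**2 + 2)) - 4/(119*(2*x - 3)) + 76/(63*(x + 2)) - 11/(6*(x + 2)**2).
Check: d/dx[-2*log(x - 3/2)/119 + 76*log(x + 2)/63 - 29*log(x**2 + 2)/306 - 223*sqrt(2)*atan(sqrt(2)*x/2)/612 + 11/(6*x + 12)] = (2*x**4 - 5*x**3 + 5)/(2*x**5 + 5*x**4 - 2*x**2 - 8*x - 24), which equals f(x).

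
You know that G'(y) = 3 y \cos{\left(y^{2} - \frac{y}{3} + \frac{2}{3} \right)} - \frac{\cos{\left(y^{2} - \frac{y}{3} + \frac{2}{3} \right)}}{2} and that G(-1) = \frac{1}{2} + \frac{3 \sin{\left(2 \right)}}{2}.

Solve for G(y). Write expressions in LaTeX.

G(y) = \frac{3 \sin{\left(y^{2} - \frac{y}{3} + \frac{2}{3} \right)}}{2} + \frac{1}{2}

G'(y) matches the chain-rule pattern g'(h)*h' with inner function h(y) = y^{2} - \frac{y}{3} + \frac{2}{3}; substituting u = h(y) collapses the integral.
A general antiderivative is \frac{3 \sin{\left(y^{2} - \frac{y}{3} + \frac{2}{3} \right)}}{2} + C.
The condition gives C = \frac{1}{2} + \frac{3 \sin{\left(2 \right)}}{2} - (\frac{3 \sin{\left(2 \right)}}{2}) = \frac{1}{2}.
So G(y) = \frac{3 \sin{\left(y^{2} - \frac{y}{3} + \frac{2}{3} \right)}}{2} + \frac{1}{2}.
Check: d/dy[\frac{3 \sin{\left(y^{2} - \frac{y}{3} + \frac{2}{3} \right)}}{2} + \frac{1}{2}] = 3 y \cos{\left(y^{2} - \frac{y}{3} + \frac{2}{3} \right)} - \frac{\cos{\left(y^{2} - \frac{y}{3} + \frac{2}{3} \right)}}{2} = G'(y).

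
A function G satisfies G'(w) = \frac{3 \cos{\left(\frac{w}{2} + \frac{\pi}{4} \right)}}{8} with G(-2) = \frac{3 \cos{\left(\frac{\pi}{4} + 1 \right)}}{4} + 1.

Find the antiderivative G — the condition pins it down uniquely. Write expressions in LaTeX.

Recover the given G'(w) by differentiating a candidate G(w); any mismatch rules it out.
A general antiderivative is \frac{3 \sin{\left(\frac{w}{2} + \frac{\pi}{4} \right)}}{4} + C.
The condition gives C = \frac{3 \cos{\left(\frac{\pi}{4} + 1 \right)}}{4} + 1 - (\frac{3 \cos{\left(\frac{\pi}{4} + 1 \right)}}{4}) = 1.
So G(w) = \frac{3 \sin{\left(\frac{w}{2} + \frac{\pi}{4} \right)} + 4}{4}.
Check: d/dw[\frac{3 \sin{\left(\frac{w}{2} + \frac{\pi}{4} \right)} + 4}{4}] = \frac{3 \cos{\left(\frac{w}{2} + \frac{\pi}{4} \right)}}{8} = G'(w).

G(w) = \frac{3 \sin{\left(\frac{w}{2} + \frac{\pi}{4} \right)} + 4}{4}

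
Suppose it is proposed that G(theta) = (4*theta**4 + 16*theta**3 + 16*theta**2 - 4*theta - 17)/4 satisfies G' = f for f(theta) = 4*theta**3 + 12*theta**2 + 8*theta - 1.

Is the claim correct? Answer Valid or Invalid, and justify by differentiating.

Valid. The derivative of G reproduces f.

d/dtheta[G] = 4*theta**3 + 12*theta**2 + 8*theta - 1
This equals f(theta) exactly, so the claim holds.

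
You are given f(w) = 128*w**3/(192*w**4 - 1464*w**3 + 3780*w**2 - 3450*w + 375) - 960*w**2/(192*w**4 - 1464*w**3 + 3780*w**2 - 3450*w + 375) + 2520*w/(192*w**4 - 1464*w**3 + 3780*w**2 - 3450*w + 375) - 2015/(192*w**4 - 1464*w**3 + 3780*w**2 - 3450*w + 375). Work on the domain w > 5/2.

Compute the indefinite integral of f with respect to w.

The integrand splits into summands that can be handled one at a time.
Check: d/dw[(8*(2*w - 5)**2*log(4*w - 1/2) - 15)/(12*(2*w - 5)**2)] = (128*w**3 - 960*w**2 + 2520*w - 2015)/(192*w**4 - 1464*w**3 + 3780*w**2 - 3450*w + 375), which equals f(w).

F(w) = (8*(2*w - 5)**2*log(4*w - 1/2) - 15)/(12*(2*w - 5)**2) + C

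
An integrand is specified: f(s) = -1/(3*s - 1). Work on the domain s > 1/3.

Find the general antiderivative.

An antiderivative F(s) passes only if d/ds[F] lands on f(s) exactly.
Check: d/ds[-log(3*s - 1)/3] = -1/(3*s - 1) = f(s).

F(s) = -log(3*s - 1)/3 + C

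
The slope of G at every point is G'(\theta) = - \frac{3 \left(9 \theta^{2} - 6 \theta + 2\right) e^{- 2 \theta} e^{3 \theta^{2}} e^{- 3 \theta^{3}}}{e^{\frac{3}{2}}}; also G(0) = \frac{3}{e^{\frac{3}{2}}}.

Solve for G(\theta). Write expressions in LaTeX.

Recognize the product-rule pattern: G'(\theta) = u'v + uv' with u = 3 e^{2 \theta^{3} - 2 \theta}, v = e^{- 5 \theta^{3} + 3 \theta^{2} - \frac{3}{2}}, so integration by parts undoes it.
A general antiderivative is 3 e^{2 \theta^{3} - 2 \theta} e^{- 5 \theta^{3} + 3 \theta^{2} - \frac{3}{2}} + C.
The condition gives C = \frac{3}{e^{\frac{3}{2}}} - (\frac{3}{e^{\frac{3}{2}}}) = 0.
So G(\theta) = \frac{3 e^{- 2 \theta} e^{3 \theta^{2}} e^{- 3 \theta^{3}}}{e^{\frac{3}{2}}}.
Check: d/d\theta[\frac{3 e^{- 2 \theta} e^{3 \theta^{2}} e^{- 3 \theta^{3}}}{e^{\frac{3}{2}}}] = \frac{\left(- 27 \theta^{2} e^{3 \theta^{2}} + 18 \theta e^{3 \theta^{2}} - 6 e^{3 \theta^{2}}\right) e^{- 2 \theta} e^{- 3 \theta^{3}}}{e^{\frac{3}{2}}}, which equals G'(\theta).

G(\theta) = \frac{3 e^{- 2 \theta} e^{3 \theta^{2}} e^{- 3 \theta^{3}}}{e^{\frac{3}{2}}}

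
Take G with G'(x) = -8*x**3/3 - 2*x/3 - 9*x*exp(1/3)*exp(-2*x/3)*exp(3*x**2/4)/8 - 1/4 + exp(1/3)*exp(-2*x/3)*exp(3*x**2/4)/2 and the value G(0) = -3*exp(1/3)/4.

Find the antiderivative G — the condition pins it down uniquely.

G(x) = -2*x**4/3 - x**2/3 - x/4 - 3*exp(3*x**2/4 - 2*x/3 + 1/3)/4

Integrate term by term and add the pieces.
A general antiderivative is -2*x**4/3 - x**2/3 - x/4 - 3*exp(3*x**2/4 - 2*x/3 + 1/3)/4 + C.
The condition gives C = -3*exp(1/3)/4 - (-3*exp(1/3)/4) = 0.
So G(x) = -2*x**4/3 - x**2/3 - x/4 - 3*exp(3*x**2/4 - 2*x/3 + 1/3)/4.
Check: d/dx[-2*x**4/3 - x**2/3 - x/4 - 3*exp(3*x**2/4 - 2*x/3 + 1/3)/4] = -8*x**3/3 - 2*x/3 - 9*x*exp(1/3)*exp(-2*x/3)*exp(3*x**2/4)/8 - 1/4 + exp(1/3)*exp(-2*x/3)*exp(3*x**2/4)/2 = G'(x).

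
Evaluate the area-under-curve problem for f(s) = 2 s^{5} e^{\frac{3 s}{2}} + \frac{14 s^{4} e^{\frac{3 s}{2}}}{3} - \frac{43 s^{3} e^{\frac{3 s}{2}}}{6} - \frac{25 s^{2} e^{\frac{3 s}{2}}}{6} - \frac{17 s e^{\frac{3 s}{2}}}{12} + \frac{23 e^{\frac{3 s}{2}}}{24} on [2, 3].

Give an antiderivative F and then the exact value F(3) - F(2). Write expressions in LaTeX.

Antiderivative: F(s) = - \frac{\left(- 4 s^{5} + 4 s^{4} + \frac{11 s^{3}}{3} + s^{2} + \frac{3 s}{2} - \frac{35}{12}\right) e^{\frac{3 s}{2}}}{3}; value = - \frac{367 e^{3}}{36} + \frac{6461 e^{\frac{9}{2}}}{36}

f has the shape u'v + uv' for u = \frac{4 s^{5}}{3} - \frac{4 s^{4}}{3} - \frac{11 s^{3}}{9} - \frac{s^{2}}{3} - \frac{s}{2} + \frac{35}{36} and v = e^{\frac{3 s}{2}} — it is the derivative of the product u*v.
F(s) = - \frac{\left(- 4 s^{5} + 4 s^{4} + \frac{11 s^{3}}{3} + s^{2} + \frac{3 s}{2} - \frac{35}{12}\right) e^{\frac{3 s}{2}}}{3} is an antiderivative of f.
Check: d/ds[- \frac{\left(- 4 s^{5} + 4 s^{4} + \frac{11 s^{3}}{3} + s^{2} + \frac{3 s}{2} - \frac{35}{12}\right) e^{\frac{3 s}{2}}}{3}] = 2 s^{5} e^{\frac{3 s}{2}} + \frac{14 s^{4} e^{\frac{3 s}{2}}}{3} - \frac{43 s^{3} e^{\frac{3 s}{2}}}{6} - \frac{25 s^{2} e^{\frac{3 s}{2}}}{6} - \frac{17 s e^{\frac{3 s}{2}}}{12} + \frac{23 e^{\frac{3 s}{2}}}{24} = f(s).
F(3) = \frac{6461 e^{\frac{9}{2}}}{36}; F(2) = \frac{367 e^{3}}{36}.
Integral = F(3) - F(2) = - \frac{367 e^{3}}{36} + \frac{6461 e^{\frac{9}{2}}}{36}.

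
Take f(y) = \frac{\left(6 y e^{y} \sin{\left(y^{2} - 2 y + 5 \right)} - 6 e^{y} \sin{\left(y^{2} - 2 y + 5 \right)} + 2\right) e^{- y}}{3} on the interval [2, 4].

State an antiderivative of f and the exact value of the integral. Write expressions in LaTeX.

Differentiate the proposed F(y) back; it has to land on f(y) exactly.
F(y) = - \frac{\left(3 e^{y} \cos{\left(y^{2} - 2 y + 5 \right)} + 2\right) e^{- y}}{3} is an antiderivative of f.
Check: d/dy[- \frac{\left(3 e^{y} \cos{\left(y^{2} - 2 y + 5 \right)} + 2\right) e^{- y}}{3}] = \frac{\left(6 y e^{y} \sin{\left(y^{2} - 2 y + 5 \right)} - 6 e^{y} \sin{\left(y^{2} - 2 y + 5 \right)} + 2\right) e^{- y}}{3} = f(y).
F(4) = - \cos{\left(13 \right)} - \frac{2}{3 e^{4}}; F(2) = - \cos{\left(5 \right)} - \frac{2}{3 e^{2}}.
Integral = F(4) - F(2) = - \cos{\left(13 \right)} - \frac{2}{3 e^{4}} + \frac{2}{3 e^{2}} + \cos{\left(5 \right)}.

Antiderivative: F(y) = - \frac{\left(3 e^{y} \cos{\left(y^{2} - 2 y + 5 \right)} + 2\right) e^{- y}}{3}; value = - \cos{\left(13 \right)} - \frac{2}{3 e^{4}} + \frac{2}{3 e^{2}} + \cos{\left(5 \right)}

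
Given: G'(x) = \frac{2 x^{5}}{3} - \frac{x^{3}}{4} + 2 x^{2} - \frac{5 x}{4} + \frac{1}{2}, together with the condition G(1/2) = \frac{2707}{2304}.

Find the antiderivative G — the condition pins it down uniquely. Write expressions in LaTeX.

The integrand splits into summands that can be handled one at a time.
A general antiderivative is \frac{x^{6}}{9} - \frac{x^{4}}{16} + \frac{2 x^{3}}{3} - \frac{5 x^{2}}{8} + \frac{x}{2} + C.
The condition gives C = \frac{2707}{2304} - (\frac{403}{2304}) = 1.
So G(x) = \frac{x^{6}}{9} - \frac{x^{4}}{16} + \frac{2 x^{3}}{3} - \frac{5 x^{2}}{8} + \frac{x}{2} + 1.
Check: d/dx[\frac{x^{6}}{9} - \frac{x^{4}}{16} + \frac{2 x^{3}}{3} - \frac{5 x^{2}}{8} + \frac{x}{2} + 1] = \frac{2 x^{5}}{3} - \frac{x^{3}}{4} + 2 x^{2} - \frac{5 x}{4} + \frac{1}{2} = G'(x).

G(x) = \frac{x^{6}}{9} - \frac{x^{4}}{16} + \frac{2 x^{3}}{3} - \frac{5 x^{2}}{8} + \frac{x}{2} + 1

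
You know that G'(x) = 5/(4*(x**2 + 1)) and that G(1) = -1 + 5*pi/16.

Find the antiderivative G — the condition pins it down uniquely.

A candidate passes only if d/dx[G] lands on the given G'(x) exactly.
A general antiderivative is 5*atan(x)/4 + C.
The condition gives C = -1 + 5*pi/16 - (5*pi/16) = -1.
So G(x) = (5*atan(x) - 4)/4.
Check: d/dx[(5*atan(x) - 4)/4] = 5/(4*x**2 + 4), which equals G'(x).

G(x) = (5*atan(x) - 4)/4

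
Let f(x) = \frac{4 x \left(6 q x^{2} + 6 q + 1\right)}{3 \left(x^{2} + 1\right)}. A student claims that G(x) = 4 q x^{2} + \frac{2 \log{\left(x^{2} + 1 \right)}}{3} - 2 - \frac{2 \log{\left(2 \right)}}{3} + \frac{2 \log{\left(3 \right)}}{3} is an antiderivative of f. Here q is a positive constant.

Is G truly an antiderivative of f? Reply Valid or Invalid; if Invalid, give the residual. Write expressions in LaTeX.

d/dx[G] = \frac{24 q x^{3} + 24 q x + 4 x}{3 x^{2} + 3}
This equals f(x) exactly, so the claim holds.

Valid. The derivative of G reproduces f.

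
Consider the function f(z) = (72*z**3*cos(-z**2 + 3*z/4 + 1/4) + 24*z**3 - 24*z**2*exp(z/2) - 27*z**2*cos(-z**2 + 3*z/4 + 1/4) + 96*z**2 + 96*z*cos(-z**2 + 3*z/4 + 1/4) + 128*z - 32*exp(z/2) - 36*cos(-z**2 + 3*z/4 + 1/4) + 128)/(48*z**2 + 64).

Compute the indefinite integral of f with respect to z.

F(z) = (z**2 + 8*z - 4*exp(z/2) + 4*log(z**2/2 + 2/3) - 3*sin(-z**2 + 3*z/4 + 1/4) + 10)/4 + C

For F(z) to be correct the identity F'(z) - f(z) = 0 must hold.
Check: d/dz[(z**2 + 8*z - 4*exp(z/2) + 4*log(z**2/2 + 2/3) - 3*sin(-z**2 + 3*z/4 + 1/4) + 10)/4] = (72*z**3*cos(-z**2 + 3*z/4 + 1/4) + 24*z**3 - 24*z**2*exp(z/2) - 27*z**2*cos(-z**2 + 3*z/4 + 1/4) + 96*z**2 + 96*z*cos(-z**2 + 3*z/4 + 1/4) + 128*z - 32*exp(z/2) - 36*cos(-z**2 + 3*z/4 + 1/4) + 128)/(48*z**2 + 64) = f(z).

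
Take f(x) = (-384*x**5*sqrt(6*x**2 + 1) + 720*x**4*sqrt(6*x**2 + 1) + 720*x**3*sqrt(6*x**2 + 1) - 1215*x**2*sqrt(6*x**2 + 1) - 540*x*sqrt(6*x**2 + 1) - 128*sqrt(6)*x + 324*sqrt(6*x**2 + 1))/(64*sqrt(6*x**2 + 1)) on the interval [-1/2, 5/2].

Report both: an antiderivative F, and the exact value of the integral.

Recover f(x) by differentiating a candidate F(x); any mismatch rules it out.
F(x) = -sqrt(4*x**2 + 2/3) - (x**2 - 3*x/4 - 3/2)**3 is an antiderivative of f.
Check: d/dx[-sqrt(4*x**2 + 2/3) - (x**2 - 3*x/4 - 3/2)**3] = (-384*x**5*sqrt(6*x**2 + 1) + 720*x**4*sqrt(6*x**2 + 1) + 720*x**3*sqrt(6*x**2 + 1) - 1215*x**2*sqrt(6*x**2 + 1) - 540*x*sqrt(6*x**2 + 1) - 128*sqrt(6)*x + 324*sqrt(6*x**2 + 1))/(64*sqrt(6*x**2 + 1)) = f(x).
F(5/2) = -12167/512 - sqrt(231)/3; F(-1/2) = 343/512 - sqrt(15)/3.
Integral = F(5/2) - F(-1/2) = -6255/256 - sqrt(231)/3 + sqrt(15)/3.

Antiderivative: F(x) = -sqrt(4*x**2 + 2/3) - (x**2 - 3*x/4 - 3/2)**3; value = -6255/256 - sqrt(231)/3 + sqrt(15)/3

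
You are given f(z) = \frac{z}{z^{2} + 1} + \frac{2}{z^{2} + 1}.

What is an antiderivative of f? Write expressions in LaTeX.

An antiderivative is F(z) = \frac{\log{\left(z^{2} + 1 \right)} + 4 \operatorname{atan}{\left(z \right)}}{2}.

The integrand splits into summands that can be handled one at a time.
Check: d/dz[\frac{\log{\left(z^{2} + 1 \right)} + 4 \operatorname{atan}{\left(z \right)}}{2}] = \frac{z + 2}{z^{2} + 1}, which equals f(z).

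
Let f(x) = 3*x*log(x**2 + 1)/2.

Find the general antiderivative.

Whatever form F(x) takes, F'(x) = f(x) is non-negotiable.
Check: d/dx[3*(x**2*log(x**2 + 1) - x**2 + log(x**2 + 1))/4] = 3*x*log(x**2 + 1)/2 = f(x).

F(x) = 3*(x**2*log(x**2 + 1) - x**2 + log(x**2 + 1))/4 + C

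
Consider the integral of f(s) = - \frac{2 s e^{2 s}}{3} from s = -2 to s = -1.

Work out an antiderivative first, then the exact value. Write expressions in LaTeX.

Recognize the product-rule pattern: f = u'v + uv' with u = \frac{1}{6} - \frac{s}{3}, v = e^{2 s}, so integration by parts undoes it.
F(s) = - \frac{s e^{2 s}}{3} + \frac{e^{2 s}}{6} is an antiderivative of f.
Check: d/ds[- \frac{s e^{2 s}}{3} + \frac{e^{2 s}}{6}] = - \frac{2 s e^{2 s}}{3} = f(s).
F(-1) = \frac{1}{2 e^{2}}; F(-2) = \frac{5}{6 e^{4}}.
Integral = F(-1) - F(-2) = - \frac{5}{6 e^{4}} + \frac{1}{2 e^{2}}.

Antiderivative: F(s) = - \frac{s e^{2 s}}{3} + \frac{e^{2 s}}{6}; value = - \frac{5}{6 e^{4}} + \frac{1}{2 e^{2}}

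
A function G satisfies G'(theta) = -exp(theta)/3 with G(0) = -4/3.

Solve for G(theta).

The proposed G(theta) is checked by its d/dtheta: the result must match the given G'(theta).
A general antiderivative is -exp(theta)/3 + C.
The condition gives C = -4/3 - (-1/3) = -1.
So G(theta) = (-exp(theta) - 3)/3.
Check: d/dtheta[(-exp(theta) - 3)/3] = -exp(theta)/3 = G'(theta).

G(theta) = (-exp(theta) - 3)/3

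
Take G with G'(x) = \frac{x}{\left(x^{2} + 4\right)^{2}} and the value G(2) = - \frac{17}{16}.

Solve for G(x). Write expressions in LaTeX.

G(x) = \frac{- 2 x^{2} - 9}{2 x^{2} + 8}

G'(x) matches the chain-rule pattern g'(h)*h' with inner function h(x) = 2 x^{2} + 8; substituting u = h(x) collapses the integral.
A general antiderivative is - \frac{1}{2 x^{2} + 8} + C.
The condition gives C = - \frac{17}{16} - (- \frac{1}{16}) = -1.
So G(x) = \frac{- 2 x^{2} - 9}{2 x^{2} + 8}.
Check: d/dx[\frac{- 2 x^{2} - 9}{2 x^{2} + 8}] = \frac{x}{x^{4} + 8 x^{2} + 16}, which equals G'(x).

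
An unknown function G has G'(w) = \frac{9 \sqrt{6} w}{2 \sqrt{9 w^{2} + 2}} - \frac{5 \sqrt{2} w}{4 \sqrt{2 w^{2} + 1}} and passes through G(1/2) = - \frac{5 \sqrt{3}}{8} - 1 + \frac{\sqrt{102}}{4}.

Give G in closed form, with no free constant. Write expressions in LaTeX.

G(w) = \frac{\sqrt{2} \left(- 5 \sqrt{2 w^{2} + 1} + 4 \sqrt{3} \sqrt{9 w^{2} + 2} - 4 \sqrt{2}\right)}{8}

The integrand splits into summands that can be handled one at a time.
A general antiderivative is - \frac{5 \sqrt{w^{2} + \frac{1}{2}}}{4} + 3 \sqrt{\frac{3 w^{2}}{2} + \frac{1}{3}} + C.
The condition gives C = - \frac{5 \sqrt{3}}{8} - 1 + \frac{\sqrt{102}}{4} - (- \frac{5 \sqrt{3}}{8} + \frac{\sqrt{102}}{4}) = -1.
So G(w) = \frac{\sqrt{2} \left(- 5 \sqrt{2 w^{2} + 1} + 4 \sqrt{3} \sqrt{9 w^{2} + 2} - 4 \sqrt{2}\right)}{8}.
Check: d/dw[\frac{\sqrt{2} \left(- 5 \sqrt{2 w^{2} + 1} + 4 \sqrt{3} \sqrt{9 w^{2} + 2} - 4 \sqrt{2}\right)}{8}] = \frac{18 \sqrt{6} w \sqrt{2 w^{2} + 1} - 5 \sqrt{2} w \sqrt{9 w^{2} + 2}}{4 \sqrt{2 w^{2} + 1} \sqrt{9 w^{2} + 2}}, which equals G'(w).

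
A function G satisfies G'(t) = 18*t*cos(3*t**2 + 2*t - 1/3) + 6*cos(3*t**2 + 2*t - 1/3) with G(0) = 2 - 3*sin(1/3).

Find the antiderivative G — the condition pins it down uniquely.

The substitution u = 3*t**2 + 2*t - 1/3 works: G'(t) is exactly (dG/du)*(du/dt) for that inner function.
A general antiderivative is 3*sin(3*t**2 + 2*t - 1/3) + C.
The condition gives C = 2 - 3*sin(1/3) - (-3*sin(1/3)) = 2.
So G(t) = 3*sin(3*t**2 + 2*t - 1/3) + 2.
Check: d/dt[3*sin(3*t**2 + 2*t - 1/3) + 2] = 18*t*cos(3*t**2 + 2*t - 1/3) + 6*cos(3*t**2 + 2*t - 1/3) = G'(t).

G(t) = 3*sin(3*t**2 + 2*t - 1/3) + 2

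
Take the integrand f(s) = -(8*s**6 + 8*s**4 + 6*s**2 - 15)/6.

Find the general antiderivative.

Whatever form F(s) takes, F'(s) = f(s) is non-negotiable.
Check: d/ds[s*(-40*s**6 - 56*s**4 - 70*s**2 + 525)/210] = -4*s**6/3 - 4*s**4/3 - s**2 + 5/2, which equals f(s).

F(s) = s*(-40*s**6 - 56*s**4 - 70*s**2 + 525)/210 + C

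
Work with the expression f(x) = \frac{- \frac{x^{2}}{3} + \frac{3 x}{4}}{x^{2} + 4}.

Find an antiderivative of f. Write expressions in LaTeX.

Recover f(x) by differentiating a candidate F(x); any mismatch rules it out.
Check: d/dx[- \frac{8 x - 9 \log{\left(x^{2} + 4 \right)} - 16 \operatorname{atan}{\left(\frac{x}{2} \right)}}{24}] = \frac{- 4 x^{2} + 9 x}{12 x^{2} + 48}, which equals f(x).

An antiderivative is F(x) = - \frac{8 x - 9 \log{\left(x^{2} + 4 \right)} - 16 \operatorname{atan}{\left(\frac{x}{2} \right)}}{24}.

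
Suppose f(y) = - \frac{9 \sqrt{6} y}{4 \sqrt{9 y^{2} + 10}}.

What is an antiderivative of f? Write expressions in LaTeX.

f matches the chain-rule pattern g'(h)*h' with inner function h(y) = \frac{3 y^{2}}{2} + \frac{5}{3}; substituting u = h(y) collapses the integral.
Check: d/dy[- \frac{\sqrt{6} \sqrt{9 y^{2} + 10}}{4}] = - \frac{9 \sqrt{6} y}{4 \sqrt{9 y^{2} + 10}} = f(y).

An antiderivative is F(y) = - \frac{\sqrt{6} \sqrt{9 y^{2} + 10}}{4}.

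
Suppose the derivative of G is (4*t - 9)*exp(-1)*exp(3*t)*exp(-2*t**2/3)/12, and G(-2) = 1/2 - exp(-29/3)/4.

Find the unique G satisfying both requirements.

The substitution u = -2*t**2/3 + 3*t - 1 works: G'(t) is exactly (dG/du)*(du/dt) for that inner function.
A general antiderivative is -exp(-2*t**2/3 + 3*t - 1)/4 + C.
The condition gives C = 1/2 - exp(-29/3)/4 - (-exp(-29/3)/4) = 1/2.
So G(t) = -exp(-1)*exp(3*t)*exp(-2*t**2/3)/4 + 1/2.
Check: d/dt[-exp(-1)*exp(3*t)*exp(-2*t**2/3)/4 + 1/2] = (4*t*exp(3*t) - 9*exp(3*t))*exp(-1)*exp(-2*t**2/3)/12, which equals G'(t).

G(t) = -exp(-1)*exp(3*t)*exp(-2*t**2/3)/4 + 1/2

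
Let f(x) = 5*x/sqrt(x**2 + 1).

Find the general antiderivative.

f matches the chain-rule pattern g'(h)*h' with inner function h(x) = x**2 + 1; substituting u = h(x) collapses the integral.
Check: d/dx[5*sqrt(x**2 + 1)] = 5*x/sqrt(x**2 + 1) = f(x).

F(x) = 5*sqrt(x**2 + 1) + C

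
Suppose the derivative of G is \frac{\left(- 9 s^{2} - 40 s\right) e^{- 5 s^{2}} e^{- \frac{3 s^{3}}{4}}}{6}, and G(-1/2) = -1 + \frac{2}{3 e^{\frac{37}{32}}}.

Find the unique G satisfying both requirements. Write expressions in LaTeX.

The substitution u = - \frac{3 s^{3}}{4} - 5 s^{2} works: G'(s) is exactly (dG/du)*(du/ds) for that inner function.
A general antiderivative is \frac{2 e^{- \frac{3 s^{3}}{4} - 5 s^{2}}}{3} + C.
The condition gives C = -1 + \frac{2}{3 e^{\frac{37}{32}}} - (\frac{2}{3 e^{\frac{37}{32}}}) = -1.
So G(s) = \frac{2 e^{- \frac{3 s^{3}}{4} - 5 s^{2}}}{3} - 1.
Check: d/ds[\frac{2 e^{- \frac{3 s^{3}}{4} - 5 s^{2}}}{3} - 1] = \frac{\left(- 9 s^{2} - 40 s\right) e^{- 5 s^{2}} e^{- \frac{3 s^{3}}{4}}}{6} = G'(s).

G(s) = \frac{2 e^{- \frac{3 s^{3}}{4} - 5 s^{2}}}{3} - 1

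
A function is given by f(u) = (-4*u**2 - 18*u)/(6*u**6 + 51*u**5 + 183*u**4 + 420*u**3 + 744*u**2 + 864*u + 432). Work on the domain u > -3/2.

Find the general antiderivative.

F(u) = 32*log(u + 3/2)/25 - 7*log(u + 2)/6 - 2*log(u + 3)/13 + 79*log(u**2 + 4)/3900 - 27*atan(u/2)/1300 + 5/(6*u + 12) + C

The denominator factors as 3*(u + 2)**2*(u + 3)*(2*u + 3)*(u**2 + 4); partial fractions split f into directly integrable pieces: (79*u - 81)/(1950*(u**2 + 4)) + 64/(25*(2*u + 3)) - 2/(13*(u + 3)) - 7/(6*(u + 2)) - 5/(6*(u + 2)**2).
Check: d/du[32*log(u + 3/2)/25 - 7*log(u + 2)/6 - 2*log(u + 3)/13 + 79*log(u**2 + 4)/3900 - 27*atan(u/2)/1300 + 5/(6*u + 12)] = (-4*u**2 - 18*u)/(6*u**6 + 51*u**5 + 183*u**4 + 420*u**3 + 744*u**2 + 864*u + 432) = f(u).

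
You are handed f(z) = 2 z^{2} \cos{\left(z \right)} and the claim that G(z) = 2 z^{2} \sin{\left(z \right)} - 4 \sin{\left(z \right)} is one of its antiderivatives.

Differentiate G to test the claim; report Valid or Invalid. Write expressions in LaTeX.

d/dz[G] = 2 z^{2} \cos{\left(z \right)} + 4 z \sin{\left(z \right)} - 4 \cos{\left(z \right)}
d/dz[G] - f(z) = 4 z \sin{\left(z \right)} - 4 \cos{\left(z \right)} != 0.

Invalid: d/dz[G] - f = 4 z \sin{\left(z \right)} - 4 \cos{\left(z \right)}, which is not 0.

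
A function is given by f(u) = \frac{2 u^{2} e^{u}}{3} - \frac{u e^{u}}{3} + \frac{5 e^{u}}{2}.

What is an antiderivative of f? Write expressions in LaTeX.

An antiderivative is F(u) = \frac{2 u^{2} e^{u}}{3} - \frac{5 u e^{u}}{3} + \frac{25 e^{u}}{6}.

Recognize the product-rule pattern: f = v'r + vr' with v = \frac{2 u^{2}}{3} - \frac{5 u}{3} + \frac{25}{6}, r = e^{u}, so integration by parts undoes it.
Check: d/du[\frac{2 u^{2} e^{u}}{3} - \frac{5 u e^{u}}{3} + \frac{25 e^{u}}{6}] = \frac{2 u^{2} e^{u}}{3} - \frac{u e^{u}}{3} + \frac{5 e^{u}}{2} = f(u).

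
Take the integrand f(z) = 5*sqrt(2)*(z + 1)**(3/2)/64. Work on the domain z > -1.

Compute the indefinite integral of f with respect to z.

F(z) = (z/2 + 1/2)**(5/2)/4 + C

An antiderivative F(z) passes only if d/dz[F] lands on f(z) exactly.
Check: d/dz[(z/2 + 1/2)**(5/2)/4] = 5*sqrt(2)*z*sqrt(z + 1)/64 + 5*sqrt(2)*sqrt(z + 1)/64, which equals f(z).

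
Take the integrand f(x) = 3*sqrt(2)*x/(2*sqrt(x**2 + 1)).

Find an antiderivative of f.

f matches the chain-rule pattern g'(h)*h' with inner function h(x) = 2*x**2 + 2; substituting u = h(x) collapses the integral.
Check: d/dx[3*sqrt(2)*sqrt(x**2 + 1)/2] = 3*sqrt(2)*x/(2*sqrt(x**2 + 1)) = f(x).

An antiderivative is F(x) = 3*sqrt(2)*sqrt(x**2 + 1)/2.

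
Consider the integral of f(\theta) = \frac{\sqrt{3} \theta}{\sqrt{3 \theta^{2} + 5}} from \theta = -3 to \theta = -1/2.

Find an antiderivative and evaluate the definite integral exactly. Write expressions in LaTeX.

Antiderivative: F(\theta) = \frac{\sqrt{3} \sqrt{3 \theta^{2} + 5}}{3}; value = - \frac{4 \sqrt{6}}{3} + \frac{\sqrt{69}}{6}

The substitution u = \theta^{2} + \frac{5}{3} works: f is exactly (dF/du)*(du/d\theta) for that inner function.
F(\theta) = \frac{\sqrt{3} \sqrt{3 \theta^{2} + 5}}{3} is an antiderivative of f.
Check: d/d\theta[\frac{\sqrt{3} \sqrt{3 \theta^{2} + 5}}{3}] = \frac{\sqrt{3} \theta}{\sqrt{3 \theta^{2} + 5}} = f(\theta).
F(-1/2) = \frac{\sqrt{69}}{6}; F(-3) = \frac{4 \sqrt{6}}{3}.
Integral = F(-1/2) - F(-3) = - \frac{4 \sqrt{6}}{3} + \frac{\sqrt{69}}{6}.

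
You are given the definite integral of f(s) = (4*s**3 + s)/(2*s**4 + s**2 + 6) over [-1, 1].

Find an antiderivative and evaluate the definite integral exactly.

Antiderivative: F(s) = log(s**4 + s**2/2 + 3)/2; value = 0

The substitution u = s**4 + s**2/2 + 3 works: f is exactly (dF/du)*(du/ds) for that inner function.
F(s) = log(s**4 + s**2/2 + 3)/2 is an antiderivative of f.
Check: d/ds[log(s**4 + s**2/2 + 3)/2] = (4*s**3 + s)/(2*s**4 + s**2 + 6) = f(s).
F(1) = log(9/2)/2; F(-1) = log(9/2)/2.
Integral = F(1) - F(-1) = 0.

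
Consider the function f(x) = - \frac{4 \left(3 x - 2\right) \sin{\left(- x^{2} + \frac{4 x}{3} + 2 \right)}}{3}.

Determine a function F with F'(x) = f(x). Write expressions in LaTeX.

The substitution u = - x^{2} + \frac{4 x}{3} + 2 works: f is exactly (dF/du)*(du/dx) for that inner function.
Check: d/dx[- 2 \cos{\left(- x^{2} + \frac{4 x}{3} + 2 \right)}] = - 4 x \sin{\left(- x^{2} + \frac{4 x}{3} + 2 \right)} + \frac{8 \sin{\left(- x^{2} + \frac{4 x}{3} + 2 \right)}}{3}, which equals f(x).

An antiderivative is F(x) = - 2 \cos{\left(- x^{2} + \frac{4 x}{3} + 2 \right)}.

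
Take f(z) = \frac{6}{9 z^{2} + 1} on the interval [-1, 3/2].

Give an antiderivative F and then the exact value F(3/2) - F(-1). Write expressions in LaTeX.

Recover f(z) by differentiating a candidate F(z); any mismatch rules it out.
F(z) = 2 \operatorname{atan}{\left(3 z \right)} is an antiderivative of f.
Check: d/dz[2 \operatorname{atan}{\left(3 z \right)}] = \frac{6}{9 z^{2} + 1} = f(z).
F(3/2) = 2 \operatorname{atan}{\left(\frac{9}{2} \right)}; F(-1) = - 2 \operatorname{atan}{\left(3 \right)}.
Integral = F(3/2) - F(-1) = 2 \operatorname{atan}{\left(3 \right)} + 2 \operatorname{atan}{\left(\frac{9}{2} \right)}.

Antiderivative: F(z) = 2 \operatorname{atan}{\left(3 z \right)}; value = 2 \operatorname{atan}{\left(3 \right)} + 2 \operatorname{atan}{\left(\frac{9}{2} \right)}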